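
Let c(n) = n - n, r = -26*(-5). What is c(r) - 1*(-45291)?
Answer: 45291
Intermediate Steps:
r = 130
c(n) = 0
c(r) - 1*(-45291) = 0 - 1*(-45291) = 0 + 45291 = 45291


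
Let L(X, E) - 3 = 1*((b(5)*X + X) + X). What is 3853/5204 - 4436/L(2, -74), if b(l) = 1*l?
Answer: -23019443/88468 ≈ -260.20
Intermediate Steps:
b(l) = l
L(X, E) = 3 + 7*X (L(X, E) = 3 + 1*((5*X + X) + X) = 3 + 1*(6*X + X) = 3 + 1*(7*X) = 3 + 7*X)
3853/5204 - 4436/L(2, -74) = 3853/5204 - 4436/(3 + 7*2) = 3853*(1/5204) - 4436/(3 + 14) = 3853/5204 - 4436/17 = -23019443/88468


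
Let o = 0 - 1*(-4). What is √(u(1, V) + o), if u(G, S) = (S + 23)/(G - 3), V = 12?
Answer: 3*I*√6/2 ≈ 3.6742*I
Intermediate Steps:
u(G, S) = (23 + S)/(-3 + G)
o = 4 (o = 0 + 4 = 4)
√(u(1, V) + o) = √((23 + 12)/(-3 + 1) + 4) = √(35/(-2) + 4) = √(-½*35 + 4) = √(-35/2 + 4) = √(-27/2) = 3*I*√6/2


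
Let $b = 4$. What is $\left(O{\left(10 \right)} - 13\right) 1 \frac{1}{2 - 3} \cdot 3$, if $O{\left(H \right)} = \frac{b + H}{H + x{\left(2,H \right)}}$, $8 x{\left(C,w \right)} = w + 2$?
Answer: $\frac{813}{23} \approx 35.348$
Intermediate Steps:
$x{\left(C,w \right)} = \frac{1}{4} + \frac{w}{8}$ ($x{\left(C,w \right)} = \frac{w + 2}{8} = \frac{2 + w}{8} = \frac{1}{4} + \frac{w}{8}$)
$O{\left(H \right)} = \frac{4 + H}{\frac{1}{4} + \frac{9 H}{8}}$ ($O{\left(H \right)} = \frac{4 + H}{H + \left(\frac{1}{4} + \frac{H}{8}\right)} = \frac{4 + H}{\frac{1}{4} + \frac{9 H}{8}}$)
$\left(O{\left(10 \right)} - 13\right) 1 \frac{1}{2 - 3} \cdot 3 = \left(\frac{8 \left(4 + 10\right)}{2 + 9 \cdot 10} - 13\right) 1 \frac{1}{2 - 3} \cdot 3 = \left(8 \frac{1}{2 + 90} \cdot 14 - 13\right) 1 \frac{1}{-1} \cdot 3 = \left(8 \cdot \frac{1}{92} \cdot 14 - 13\right) 1 \left(-1\right) 3 = \left(8 \cdot \frac{1}{92} \cdot 14 - 13\right) \left(\left(-1\right) 3\right) = \left(\frac{28}{23} - 13\right) \left(-3\right) = \left(- \frac{271}{23}\right) \left(-3\right) = \frac{813}{23}$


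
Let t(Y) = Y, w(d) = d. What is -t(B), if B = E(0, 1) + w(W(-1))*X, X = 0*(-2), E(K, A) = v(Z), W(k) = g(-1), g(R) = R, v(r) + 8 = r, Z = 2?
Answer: 6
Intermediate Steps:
v(r) = -8 + r
W(k) = -1
E(K, A) = -6 (E(K, A) = -8 + 2 = -6)
X = 0
B = -6 (B = -6 - 1*0 = -6 + 0 = -6)
-t(B) = -1*(-6) = 6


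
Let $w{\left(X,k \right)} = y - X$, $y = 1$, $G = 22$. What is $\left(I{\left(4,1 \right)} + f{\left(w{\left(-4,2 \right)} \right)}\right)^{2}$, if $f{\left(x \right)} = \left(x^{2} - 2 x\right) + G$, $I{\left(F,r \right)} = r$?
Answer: $1444$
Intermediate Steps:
$w{\left(X,k \right)} = 1 - X$
$f{\left(x \right)} = 22 + x^{2} - 2 x$ ($f{\left(x \right)} = \left(x^{2} - 2 x\right) + 22 = 22 + x^{2} - 2 x$)
$\left(I{\left(4,1 \right)} + f{\left(w{\left(-4,2 \right)} \right)}\right)^{2} = \left(1 + \left(22 + \left(1 - -4\right)^{2} - 2 \left(1 - -4\right)\right)\right)^{2} = \left(1 + \left(22 + \left(1 + 4\right)^{2} - 2 \left(1 + 4\right)\right)\right)^{2} = \left(1 + \left(22 + 5^{2} - 10\right)\right)^{2} = \left(1 + \left(22 + 25 - 10\right)\right)^{2} = \left(1 + 37\right)^{2} = 38^{2} = 1444$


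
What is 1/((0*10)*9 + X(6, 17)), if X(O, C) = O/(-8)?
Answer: -4/3 ≈ -1.3333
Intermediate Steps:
X(O, C) = -O/8 (X(O, C) = O*(-⅛) = -O/8)
1/((0*10)*9 + X(6, 17)) = 1/((0*10)*9 - ⅛*6) = 1/(0*9 - ¾) = 1/(0 - ¾) = 1/(-¾) = -4/3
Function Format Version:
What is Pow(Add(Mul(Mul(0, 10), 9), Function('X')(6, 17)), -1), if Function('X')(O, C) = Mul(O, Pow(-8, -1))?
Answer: Rational(-4, 3) ≈ -1.3333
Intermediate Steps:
Function('X')(O, C) = Mul(Rational(-1, 8), O) (Function('X')(O, C) = Mul(O, Rational(-1, 8)) = Mul(Rational(-1, 8), O))
Pow(Add(Mul(Mul(0, 10), 9), Function('X')(6, 17)), -1) = Pow(Add(Mul(Mul(0, 10), 9), Mul(Rational(-1, 8), 6)), -1) = Pow(Add(Mul(0, 9), Rational(-3, 4)), -1) = Pow(Add(0, Rational(-3, 4)), -1) = Pow(Rational(-3, 4), -1) = Rational(-4, 3)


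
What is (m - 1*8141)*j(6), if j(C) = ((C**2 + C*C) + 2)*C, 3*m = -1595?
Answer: -3850664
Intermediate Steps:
m = -1595/3 (m = (1/3)*(-1595) = -1595/3 ≈ -531.67)
j(C) = C*(2 + 2*C**2) (j(C) = ((C**2 + C**2) + 2)*C = (2*C**2 + 2)*C = (2 + 2*C**2)*C = C*(2 + 2*C**2))
(m - 1*8141)*j(6) = (-1595/3 - 1*8141)*(2*6*(1 + 6**2)) = (-1595/3 - 8141)*(2*6*(1 + 36)) = -52036*6*37/3 = -26018/3*444 = -3850664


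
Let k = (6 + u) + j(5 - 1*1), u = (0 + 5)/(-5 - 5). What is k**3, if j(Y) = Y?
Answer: 6859/8 ≈ 857.38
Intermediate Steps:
u = -1/2 (u = 5/(-10) = 5*(-1/10) = -1/2 ≈ -0.50000)
k = 19/2 (k = (6 - 1/2) + (5 - 1*1) = 11/2 + (5 - 1) = 11/2 + 4 = 19/2 ≈ 9.5000)
k**3 = (19/2)**3 = 6859/8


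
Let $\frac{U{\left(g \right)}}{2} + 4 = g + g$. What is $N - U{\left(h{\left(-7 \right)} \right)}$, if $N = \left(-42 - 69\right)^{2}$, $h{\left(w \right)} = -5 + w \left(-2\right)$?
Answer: $12293$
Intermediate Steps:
$h{\left(w \right)} = -5 - 2 w$
$U{\left(g \right)} = -8 + 4 g$ ($U{\left(g \right)} = -8 + 2 \left(g + g\right) = -8 + 2 \cdot 2 g = -8 + 4 g$)
$N = 12321$ ($N = \left(-111\right)^{2} = 12321$)
$N - U{\left(h{\left(-7 \right)} \right)} = 12321 - \left(-8 + 4 \left(-5 - -14\right)\right) = 12321 - \left(-8 + 4 \left(-5 + 14\right)\right) = 12321 - \left(-8 + 4 \cdot 9\right) = 12321 - \left(-8 + 36\right) = 12321 - 28 = 12293$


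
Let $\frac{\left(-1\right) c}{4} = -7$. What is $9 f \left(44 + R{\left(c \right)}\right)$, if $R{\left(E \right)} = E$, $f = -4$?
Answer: $-2592$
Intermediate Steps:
$c = 28$ ($c = \left(-4\right) \left(-7\right) = 28$)
$9 f \left(44 + R{\left(c \right)}\right) = 9 \left(-4\right) \left(44 + 28\right) = \left(-36\right) 72 = -2592$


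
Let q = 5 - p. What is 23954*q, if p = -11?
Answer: 383264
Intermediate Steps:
q = 16 (q = 5 - 1*(-11) = 5 + 11 = 16)
23954*q = 23954*16 = 383264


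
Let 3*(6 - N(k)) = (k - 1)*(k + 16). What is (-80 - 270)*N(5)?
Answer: 7700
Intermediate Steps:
N(k) = 6 - (-1 + k)*(16 + k)/3 (N(k) = 6 - (k - 1)*(k + 16)/3 = 6 - (-1 + k)*(16 + k)/3)
(-80 - 270)*N(5) = (-80 - 270)*(34/3 - 5*5 - 1/3*5**2) = -350*(34/3 - 25 - 1/3*25) = -350*(34/3 - 25 - 25/3) = -350*(-22) = 7700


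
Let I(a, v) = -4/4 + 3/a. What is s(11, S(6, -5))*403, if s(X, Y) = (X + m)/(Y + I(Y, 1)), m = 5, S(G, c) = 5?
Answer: 32240/23 ≈ 1401.7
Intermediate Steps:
I(a, v) = -1 + 3/a (I(a, v) = -4*¼ + 3/a = -1 + 3/a)
s(X, Y) = (5 + X)/(Y + (3 - Y)/Y) (s(X, Y) = (X + 5)/(Y + (3 - Y)/Y) = (5 + X)/(Y + (3 - Y)/Y))
s(11, S(6, -5))*403 = (5*(5 + 11)/(3 + 5² - 1*5))*403 = (5*16/(3 + 25 - 5))*403 = (5*16/23)*403 = (5*(1/23)*16)*403 = (80/23)*403 = 32240/23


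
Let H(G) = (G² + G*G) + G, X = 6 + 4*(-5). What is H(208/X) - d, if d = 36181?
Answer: -1751965/49 ≈ -35754.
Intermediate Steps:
X = -14 (X = 6 - 20 = -14)
H(G) = G + 2*G² (H(G) = (G² + G²) + G = 2*G² + G = G + 2*G²)
H(208/X) - d = (208/(-14))*(1 + 2*(208/(-14))) - 1*36181 = (208*(-1/14))*(1 + 2*(208*(-1/14))) - 36181 = -104*(1 + 2*(-104/7))/7 - 36181 = -104*(1 - 208/7)/7 - 36181 = -104/7*(-201/7) - 36181 = 20904/49 - 36181 = -1751965/49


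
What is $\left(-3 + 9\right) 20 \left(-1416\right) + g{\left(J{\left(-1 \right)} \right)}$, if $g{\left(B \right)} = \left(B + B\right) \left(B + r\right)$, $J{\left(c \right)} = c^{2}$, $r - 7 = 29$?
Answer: $-169846$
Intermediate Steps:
$r = 36$ ($r = 7 + 29 = 36$)
$g{\left(B \right)} = 2 B \left(36 + B\right)$ ($g{\left(B \right)} = \left(B + B\right) \left(B + 36\right) = 2 B \left(36 + B\right)$)
$\left(-3 + 9\right) 20 \left(-1416\right) + g{\left(J{\left(-1 \right)} \right)} = \left(-3 + 9\right) 20 \left(-1416\right) + 2 \left(-1\right)^{2} \left(36 + \left(-1\right)^{2}\right) = 6 \cdot 20 \left(-1416\right) + 2 \cdot 1 \left(36 + 1\right) = 120 \left(-1416\right) + 2 \cdot 1 \cdot 37 = -169920 + 74 = -169846$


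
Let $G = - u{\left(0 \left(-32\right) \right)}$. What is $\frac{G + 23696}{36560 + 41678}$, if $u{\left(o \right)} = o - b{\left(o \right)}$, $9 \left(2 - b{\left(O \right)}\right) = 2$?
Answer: $\frac{106640}{352071} \approx 0.30289$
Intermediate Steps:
$b{\left(O \right)} = \frac{16}{9}$ ($b{\left(O \right)} = 2 - \frac{2}{9} = \frac{16}{9}$)
$u{\left(o \right)} = - \frac{16}{9} + o$ ($u{\left(o \right)} = o - \frac{16}{9} = - \frac{16}{9} + o$)
$G = \frac{16}{9}$ ($G = - (- \frac{16}{9} + 0 \left(-32\right)) = - (- \frac{16}{9} + 0) = \left(-1\right) \left(- \frac{16}{9}\right) = \frac{16}{9} \approx 1.7778$)
$\frac{G + 23696}{36560 + 41678} = \frac{\frac{16}{9} + 23696}{36560 + 41678} = \frac{213280}{9 \cdot 78238} = \frac{213280}{9} \cdot \frac{1}{78238} = \frac{106640}{352071}$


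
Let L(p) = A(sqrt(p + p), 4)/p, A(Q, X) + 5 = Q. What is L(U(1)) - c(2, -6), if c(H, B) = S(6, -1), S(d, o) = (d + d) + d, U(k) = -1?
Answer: -13 - I*sqrt(2) ≈ -13.0 - 1.4142*I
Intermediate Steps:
A(Q, X) = -5 + Q
S(d, o) = 3*d (S(d, o) = 2*d + d = 3*d)
L(p) = (-5 + sqrt(2)*sqrt(p))/p (L(p) = (-5 + sqrt(p + p))/p = (-5 + sqrt(2*p))/p = (-5 + sqrt(2)*sqrt(p))/p)
c(H, B) = 18 (c(H, B) = 3*6 = 18)
L(U(1)) - c(2, -6) = (-5 + sqrt(2)*sqrt(-1))/(-1) - 1*18 = -(-5 + sqrt(2)*I) - 18 = -(-5 + I*sqrt(2)) - 18 = (5 - I*sqrt(2)) - 18 = -13 - I*sqrt(2)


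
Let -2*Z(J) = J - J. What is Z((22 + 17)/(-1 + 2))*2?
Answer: 0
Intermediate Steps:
Z(J) = 0 (Z(J) = -(J - J)/2 = -1/2*0 = 0)
Z((22 + 17)/(-1 + 2))*2 = 0*2 = 0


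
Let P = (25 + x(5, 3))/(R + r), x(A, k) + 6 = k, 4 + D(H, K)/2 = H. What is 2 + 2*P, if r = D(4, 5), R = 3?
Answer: 50/3 ≈ 16.667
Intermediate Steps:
D(H, K) = -8 + 2*H
x(A, k) = -6 + k
r = 0 (r = -8 + 2*4 = -8 + 8 = 0)
P = 22/3 (P = (25 + (-6 + 3))/(3 + 0) = (25 - 3)/3 = 22*(⅓) = 22/3 ≈ 7.3333)
2 + 2*P = 2 + 2*(22/3) = 2 + 44/3 = 50/3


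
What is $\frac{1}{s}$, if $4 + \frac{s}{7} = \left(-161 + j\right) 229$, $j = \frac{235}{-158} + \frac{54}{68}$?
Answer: $- \frac{1343}{348135466} \approx -3.8577 \cdot 10^{-6}$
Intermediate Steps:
$j = - \frac{931}{1343}$ ($j = 235 \left(- \frac{1}{158}\right) + 54 \cdot \frac{1}{68} = - \frac{235}{158} + \frac{27}{34} = - \frac{931}{1343} \approx -0.69322$)
$s = - \frac{348135466}{1343}$ ($s = -28 + 7 \left(-161 - \frac{931}{1343}\right) 229 = -28 + 7 \left(\left(- \frac{217154}{1343}\right) 229\right) = -28 + 7 \left(- \frac{49728266}{1343}\right) = -28 - \frac{348097862}{1343} = - \frac{348135466}{1343} \approx -2.5922 \cdot 10^{5}$)
$\frac{1}{s} = \frac{1}{- \frac{348135466}{1343}} = - \frac{1343}{348135466}$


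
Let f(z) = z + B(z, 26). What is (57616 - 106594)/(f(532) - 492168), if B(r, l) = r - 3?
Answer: 48978/491107 ≈ 0.099730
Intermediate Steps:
B(r, l) = -3 + r
f(z) = -3 + 2*z (f(z) = z + (-3 + z) = -3 + 2*z)
(57616 - 106594)/(f(532) - 492168) = (57616 - 106594)/((-3 + 2*532) - 492168) = -48978/((-3 + 1064) - 492168) = -48978/(1061 - 492168) = -48978/(-491107) = -48978*(-1/491107) = 48978/491107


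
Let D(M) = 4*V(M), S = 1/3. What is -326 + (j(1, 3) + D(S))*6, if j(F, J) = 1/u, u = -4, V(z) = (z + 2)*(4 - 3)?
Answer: -543/2 ≈ -271.50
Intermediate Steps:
V(z) = 2 + z (V(z) = (2 + z)*1 = 2 + z)
S = ⅓ ≈ 0.33333
j(F, J) = -¼ (j(F, J) = 1/(-4) = -¼)
D(M) = 8 + 4*M (D(M) = 4*(2 + M) = 8 + 4*M)
-326 + (j(1, 3) + D(S))*6 = -326 + (-¼ + (8 + 4*(⅓)))*6 = -326 + (-¼ + (8 + 4/3))*6 = -326 + (-¼ + 28/3)*6 = -326 + (109/12)*6 = -326 + 109/2 = -543/2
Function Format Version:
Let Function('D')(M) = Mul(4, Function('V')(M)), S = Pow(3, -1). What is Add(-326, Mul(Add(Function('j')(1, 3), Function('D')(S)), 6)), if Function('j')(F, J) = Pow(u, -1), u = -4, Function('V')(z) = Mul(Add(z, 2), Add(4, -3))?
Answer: Rational(-543, 2) ≈ -271.50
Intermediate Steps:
Function('V')(z) = Add(2, z) (Function('V')(z) = Mul(Add(2, z), 1) = Add(2, z))
S = Rational(1, 3) ≈ 0.33333
Function('j')(F, J) = Rational(-1, 4) (Function('j')(F, J) = Pow(-4, -1) = Rational(-1, 4))
Function('D')(M) = Add(8, Mul(4, M)) (Function('D')(M) = Mul(4, Add(2, M)) = Add(8, Mul(4, M)))
Add(-326, Mul(Add(Function('j')(1, 3), Function('D')(S)), 6)) = Add(-326, Mul(Add(Rational(-1, 4), Add(8, Mul(4, Rational(1, 3)))), 6)) = Add(-326, Mul(Add(Rational(-1, 4), Add(8, Rational(4, 3))), 6)) = Add(-326, Mul(Add(Rational(-1, 4), Rational(28, 3)), 6)) = Add(-326, Mul(Rational(109, 12), 6)) = Add(-326, Rational(109, 2)) = Rational(-543, 2)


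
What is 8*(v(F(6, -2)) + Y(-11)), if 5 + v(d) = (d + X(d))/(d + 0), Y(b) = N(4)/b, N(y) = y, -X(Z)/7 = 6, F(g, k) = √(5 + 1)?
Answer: -384/11 - 56*√6 ≈ -172.08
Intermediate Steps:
F(g, k) = √6
X(Z) = -42 (X(Z) = -7*6 = -42)
Y(b) = 4/b
v(d) = -5 + (-42 + d)/d (v(d) = -5 + (d - 42)/(d + 0) = -5 + (-42 + d)/d)
8*(v(F(6, -2)) + Y(-11)) = 8*((-4 - 42*√6/6) + 4/(-11)) = 8*((-4 - 7*√6) + 4*(-1/11)) = 8*((-4 - 7*√6) - 4/11) = 8*(-48/11 - 7*√6) = -384/11 - 56*√6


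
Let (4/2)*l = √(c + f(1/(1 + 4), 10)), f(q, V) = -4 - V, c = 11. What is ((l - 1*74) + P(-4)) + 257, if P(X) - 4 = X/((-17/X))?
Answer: 3163/17 + I*√3/2 ≈ 186.06 + 0.86602*I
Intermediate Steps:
l = I*√3/2 (l = √(11 + (-4 - 1*10))/2 = √(11 + (-4 - 10))/2 = √(11 - 14)/2 = √(-3)/2 = (I*√3)/2 = I*√3/2 ≈ 0.86602*I)
P(X) = 4 - X²/17 (P(X) = 4 + X/((-17/X)) = 4 + X*(-X/17) = 4 - X²/17)
((l - 1*74) + P(-4)) + 257 = ((I*√3/2 - 1*74) + (4 - 1/17*(-4)²)) + 257 = ((I*√3/2 - 74) + (4 - 1/17*16)) + 257 = ((-74 + I*√3/2) + (4 - 16/17)) + 257 = ((-74 + I*√3/2) + 52/17) + 257 = (-1206/17 + I*√3/2) + 257 = 3163/17 + I*√3/2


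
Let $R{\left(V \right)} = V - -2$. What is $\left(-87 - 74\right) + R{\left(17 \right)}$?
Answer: $-142$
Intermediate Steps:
$R{\left(V \right)} = 2 + V$ ($R{\left(V \right)} = V + 2 = 2 + V$)
$\left(-87 - 74\right) + R{\left(17 \right)} = \left(-87 - 74\right) + \left(2 + 17\right) = -161 + 19 = -142$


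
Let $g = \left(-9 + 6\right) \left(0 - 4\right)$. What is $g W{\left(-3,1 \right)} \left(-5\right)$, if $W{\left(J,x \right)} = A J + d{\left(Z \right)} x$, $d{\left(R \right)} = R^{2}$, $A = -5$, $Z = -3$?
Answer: $-1440$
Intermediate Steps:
$W{\left(J,x \right)} = - 5 J + 9 x$ ($W{\left(J,x \right)} = - 5 J + \left(-3\right)^{2} x = - 5 J + 9 x$)
$g = 12$ ($g = \left(-3\right) \left(-4\right) = 12$)
$g W{\left(-3,1 \right)} \left(-5\right) = 12 \left(\left(-5\right) \left(-3\right) + 9 \cdot 1\right) \left(-5\right) = 12 \left(15 + 9\right) \left(-5\right) = 12 \cdot 24 \left(-5\right) = 288 \left(-5\right) = -1440$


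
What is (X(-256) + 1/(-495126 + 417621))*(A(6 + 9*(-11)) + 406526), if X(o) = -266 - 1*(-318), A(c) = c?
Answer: 1638030256147/77505 ≈ 2.1134e+7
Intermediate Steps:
X(o) = 52 (X(o) = -266 + 318 = 52)
(X(-256) + 1/(-495126 + 417621))*(A(6 + 9*(-11)) + 406526) = (52 + 1/(-495126 + 417621))*((6 + 9*(-11)) + 406526) = (52 + 1/(-77505))*((6 - 99) + 406526) = (52 - 1/77505)*(-93 + 406526) = (4030259/77505)*406433 = 1638030256147/77505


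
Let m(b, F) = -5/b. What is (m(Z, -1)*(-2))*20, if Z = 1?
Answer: 200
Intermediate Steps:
(m(Z, -1)*(-2))*20 = (-5/1*(-2))*20 = (-5*1*(-2))*20 = -5*(-2)*20 = 10*20 = 200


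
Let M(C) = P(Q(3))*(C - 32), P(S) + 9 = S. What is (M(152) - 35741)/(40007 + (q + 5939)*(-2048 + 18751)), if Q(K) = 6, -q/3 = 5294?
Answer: 36101/166037922 ≈ 0.00021743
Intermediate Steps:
q = -15882 (q = -3*5294 = -15882)
P(S) = -9 + S
M(C) = 96 - 3*C (M(C) = (-9 + 6)*(C - 32) = -3*(-32 + C) = 96 - 3*C)
(M(152) - 35741)/(40007 + (q + 5939)*(-2048 + 18751)) = ((96 - 3*152) - 35741)/(40007 + (-15882 + 5939)*(-2048 + 18751)) = ((96 - 456) - 35741)/(40007 - 9943*16703) = (-360 - 35741)/(40007 - 166077929) = -36101/(-166037922) = -36101*(-1/166037922) = 36101/166037922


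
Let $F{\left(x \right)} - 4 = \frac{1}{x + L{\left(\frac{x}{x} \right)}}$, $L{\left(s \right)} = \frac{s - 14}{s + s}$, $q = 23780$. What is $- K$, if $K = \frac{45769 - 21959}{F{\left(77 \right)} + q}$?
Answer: $- \frac{1678605}{1676773} \approx -1.0011$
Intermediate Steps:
$L{\left(s \right)} = \frac{-14 + s}{2 s}$
$F{\left(x \right)} = 4 + \frac{1}{- \frac{13}{2} + x}$ ($F{\left(x \right)} = 4 + \frac{1}{x + \frac{-14 + \frac{x}{x}}{2 \frac{x}{x}}} = 4 + \frac{1}{x + \frac{-14 + 1}{2 \cdot 1}} = 4 + \frac{1}{x + \frac{1}{2} \cdot 1 \left(-13\right)} = 4 + \frac{1}{x - \frac{13}{2}} = 4 + \frac{1}{- \frac{13}{2} + x}$)
$K = \frac{1678605}{1676773}$ ($K = \frac{45769 - 21959}{\frac{2 \left(-25 + 4 \cdot 77\right)}{-13 + 2 \cdot 77} + 23780} = \frac{23810}{\frac{2 \left(-25 + 308\right)}{-13 + 154} + 23780} = \frac{23810}{2 \cdot \frac{1}{141} \cdot 283 + 23780} = \frac{23810}{\frac{566}{141} + 23780} = \frac{23810}{\frac{3353546}{141}} = 23810 \cdot \frac{141}{3353546} = \frac{1678605}{1676773} \approx 1.0011$)
$- K = \left(-1\right) \frac{1678605}{1676773} = - \frac{1678605}{1676773}$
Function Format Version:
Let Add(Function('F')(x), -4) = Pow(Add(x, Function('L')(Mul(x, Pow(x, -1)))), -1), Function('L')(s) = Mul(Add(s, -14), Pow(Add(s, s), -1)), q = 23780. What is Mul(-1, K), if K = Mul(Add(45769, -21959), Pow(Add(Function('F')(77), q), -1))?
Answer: Rational(-1678605, 1676773) ≈ -1.0011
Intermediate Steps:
Function('L')(s) = Mul(Rational(1, 2), Pow(s, -1), Add(-14, s)) (Function('L')(s) = Mul(Add(-14, s), Pow(Mul(2, s), -1)) = Mul(Add(-14, s), Mul(Rational(1, 2), Pow(s, -1))) = Mul(Rational(1, 2), Pow(s, -1), Add(-14, s)))
Function('F')(x) = Add(4, Pow(Add(Rational(-13, 2), x), -1)) (Function('F')(x) = Add(4, Pow(Add(x, Mul(Rational(1, 2), Pow(Mul(x, Pow(x, -1)), -1), Add(-14, Mul(x, Pow(x, -1))))), -1)) = Add(4, Pow(Add(x, Mul(Rational(1, 2), Pow(1, -1), Add(-14, 1))), -1)) = Add(4, Pow(Add(x, Mul(Rational(1, 2), 1, -13)), -1)) = Add(4, Pow(Add(x, Rational(-13, 2)), -1)) = Add(4, Pow(Add(Rational(-13, 2), x), -1)))
K = Rational(1678605, 1676773) (K = Mul(Add(45769, -21959), Pow(Add(Mul(2, Pow(Add(-13, Mul(2, 77)), -1), Add(-25, Mul(4, 77))), 23780), -1)) = Mul(23810, Pow(Add(Mul(2, Pow(Add(-13, 154), -1), Add(-25, 308)), 23780), -1)) = Mul(23810, Pow(Add(Mul(2, Pow(141, -1), 283), 23780), -1)) = Mul(23810, Pow(Add(Mul(2, Rational(1, 141), 283), 23780), -1)) = Mul(23810, Pow(Add(Rational(566, 141), 23780), -1)) = Mul(23810, Pow(Rational(3353546, 141), -1)) = Mul(23810, Rational(141, 3353546)) = Rational(1678605, 1676773) ≈ 1.0011)
Mul(-1, K) = Mul(-1, Rational(1678605, 1676773)) = Rational(-1678605, 1676773)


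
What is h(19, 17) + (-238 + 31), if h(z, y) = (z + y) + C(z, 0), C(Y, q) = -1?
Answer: -172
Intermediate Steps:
h(z, y) = -1 + y + z (h(z, y) = (z + y) - 1 = (y + z) - 1 = -1 + y + z)
h(19, 17) + (-238 + 31) = (-1 + 17 + 19) + (-238 + 31) = 35 - 207 = -172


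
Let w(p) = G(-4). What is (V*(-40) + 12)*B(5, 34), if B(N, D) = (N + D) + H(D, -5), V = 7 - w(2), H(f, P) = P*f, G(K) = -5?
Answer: 61308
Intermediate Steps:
w(p) = -5
V = 12 (V = 7 - 1*(-5) = 7 + 5 = 12)
B(N, D) = N - 4*D (B(N, D) = (N + D) - 5*D = (D + N) - 5*D = N - 4*D)
(V*(-40) + 12)*B(5, 34) = (12*(-40) + 12)*(5 - 4*34) = (-480 + 12)*(5 - 136) = -468*(-131) = 61308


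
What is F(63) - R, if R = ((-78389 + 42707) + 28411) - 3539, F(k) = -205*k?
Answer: -2105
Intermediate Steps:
F(k) = -205*k
R = -10810 (R = (-35682 + 28411) - 3539 = -7271 - 3539 = -10810)
F(63) - R = -205*63 - 1*(-10810) = -12915 + 10810 = -2105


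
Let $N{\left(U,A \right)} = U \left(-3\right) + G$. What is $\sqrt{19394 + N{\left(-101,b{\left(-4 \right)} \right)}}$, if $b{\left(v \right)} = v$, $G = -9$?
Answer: $2 \sqrt{4922} \approx 140.31$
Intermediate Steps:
$N{\left(U,A \right)} = -9 - 3 U$ ($N{\left(U,A \right)} = U \left(-3\right) - 9 = - 3 U - 9 = -9 - 3 U$)
$\sqrt{19394 + N{\left(-101,b{\left(-4 \right)} \right)}} = \sqrt{19394 - -294} = \sqrt{19394 + \left(-9 + 303\right)} = \sqrt{19394 + 294} = \sqrt{19688} = 2 \sqrt{4922}$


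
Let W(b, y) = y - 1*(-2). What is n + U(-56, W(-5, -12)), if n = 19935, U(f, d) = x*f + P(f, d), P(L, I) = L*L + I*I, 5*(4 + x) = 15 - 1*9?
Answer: 116639/5 ≈ 23328.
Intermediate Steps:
x = -14/5 (x = -4 + (15 - 1*9)/5 = -4 + (15 - 9)/5 = -4 + (⅕)*6 = -4 + 6/5 = -14/5 ≈ -2.8000)
W(b, y) = 2 + y (W(b, y) = y + 2 = 2 + y)
P(L, I) = I² + L² (P(L, I) = L² + I² = I² + L²)
U(f, d) = d² + f² - 14*f/5 (U(f, d) = -14*f/5 + (d² + f²) = d² + f² - 14*f/5)
n + U(-56, W(-5, -12)) = 19935 + ((2 - 12)² + (-56)² - 14/5*(-56)) = 19935 + ((-10)² + 3136 + 784/5) = 19935 + (100 + 3136 + 784/5) = 19935 + 16964/5 = 116639/5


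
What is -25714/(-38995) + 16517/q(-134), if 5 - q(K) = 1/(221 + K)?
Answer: 56046155981/16923830 ≈ 3311.7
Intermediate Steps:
q(K) = 5 - 1/(221 + K)
-25714/(-38995) + 16517/q(-134) = -25714/(-38995) + 16517/(((1104 + 5*(-134))/(221 - 134))) = -25714*(-1/38995) + 16517/(((1104 - 670)/87)) = 25714/38995 + 16517/(((1/87)*434)) = 25714/38995 + 16517/(434/87) = 25714/38995 + 16517*(87/434) = 25714/38995 + 1436979/434 = 56046155981/16923830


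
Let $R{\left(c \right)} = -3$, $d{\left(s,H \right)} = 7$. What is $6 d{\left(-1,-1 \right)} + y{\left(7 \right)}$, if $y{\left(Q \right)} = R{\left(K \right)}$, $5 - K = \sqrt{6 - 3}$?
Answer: $39$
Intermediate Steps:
$K = 5 - \sqrt{3}$ ($K = 5 - \sqrt{6 - 3} = 5 - \sqrt{3} \approx 3.2679$)
$y{\left(Q \right)} = -3$
$6 d{\left(-1,-1 \right)} + y{\left(7 \right)} = 6 \cdot 7 - 3 = 42 - 3 = 39$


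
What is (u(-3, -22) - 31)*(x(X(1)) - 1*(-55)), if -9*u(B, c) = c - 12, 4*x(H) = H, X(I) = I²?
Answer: -54145/36 ≈ -1504.0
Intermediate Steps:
x(H) = H/4
u(B, c) = 4/3 - c/9 (u(B, c) = -(c - 12)/9 = -(-12 + c)/9 = 4/3 - c/9)
(u(-3, -22) - 31)*(x(X(1)) - 1*(-55)) = ((4/3 - ⅑*(-22)) - 31)*((¼)*1² - 1*(-55)) = ((4/3 + 22/9) - 31)*((¼)*1 + 55) = (34/9 - 31)*(¼ + 55) = -245/9*221/4 = -54145/36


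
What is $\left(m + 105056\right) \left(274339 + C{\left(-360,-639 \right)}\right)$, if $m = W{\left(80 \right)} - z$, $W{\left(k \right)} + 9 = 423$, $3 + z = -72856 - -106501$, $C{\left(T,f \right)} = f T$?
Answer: $36228534812$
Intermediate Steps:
$C{\left(T,f \right)} = T f$
$z = 33642$ ($z = -3 - -33645 = -3 + \left(-72856 + 106501\right) = -3 + 33645 = 33642$)
$W{\left(k \right)} = 414$ ($W{\left(k \right)} = -9 + 423 = 414$)
$m = -33228$ ($m = 414 - 33642 = -33228$)
$\left(m + 105056\right) \left(274339 + C{\left(-360,-639 \right)}\right) = \left(-33228 + 105056\right) \left(274339 - -230040\right) = 71828 \left(274339 + 230040\right) = 71828 \cdot 504379 = 36228534812$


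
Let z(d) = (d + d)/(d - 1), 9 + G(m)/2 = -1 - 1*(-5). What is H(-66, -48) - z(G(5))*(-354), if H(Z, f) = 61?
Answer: 7751/11 ≈ 704.64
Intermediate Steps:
G(m) = -10 (G(m) = -18 + 2*(-1 - 1*(-5)) = -18 + 2*(-1 + 5) = -18 + 2*4 = -18 + 8 = -10)
z(d) = 2*d/(-1 + d) (z(d) = (2*d)/(-1 + d) = 2*d/(-1 + d))
H(-66, -48) - z(G(5))*(-354) = 61 - 2*(-10)/(-1 - 10)*(-354) = 61 - 2*(-10)/(-11)*(-354) = 61 - 2*(-10)*(-1/11)*(-354) = 61 - 20*(-354)/11 = 61 - 1*(-7080/11) = 61 + 7080/11 = 7751/11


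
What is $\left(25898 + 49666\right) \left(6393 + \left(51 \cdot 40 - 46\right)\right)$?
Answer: $633755268$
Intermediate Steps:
$\left(25898 + 49666\right) \left(6393 + \left(51 \cdot 40 - 46\right)\right) = 75564 \left(6393 + \left(2040 - 46\right)\right) = 75564 \left(6393 + 1994\right) = 75564 \cdot 8387 = 633755268$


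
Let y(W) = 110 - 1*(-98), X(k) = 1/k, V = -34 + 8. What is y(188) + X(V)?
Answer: 5407/26 ≈ 207.96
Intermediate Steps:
V = -26
y(W) = 208 (y(W) = 110 + 98 = 208)
y(188) + X(V) = 208 + 1/(-26) = 208 - 1/26 = 5407/26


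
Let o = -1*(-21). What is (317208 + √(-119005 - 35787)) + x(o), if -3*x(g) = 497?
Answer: 951127/3 + 2*I*√38698 ≈ 3.1704e+5 + 393.44*I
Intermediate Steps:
o = 21
x(g) = -497/3 (x(g) = -⅓*497 = -497/3)
(317208 + √(-119005 - 35787)) + x(o) = (317208 + √(-119005 - 35787)) - 497/3 = (317208 + √(-154792)) - 497/3 = (317208 + 2*I*√38698) - 497/3 = 951127/3 + 2*I*√38698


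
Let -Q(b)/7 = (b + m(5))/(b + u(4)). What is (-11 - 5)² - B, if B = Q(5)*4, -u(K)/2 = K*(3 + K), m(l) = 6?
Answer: 12748/51 ≈ 249.96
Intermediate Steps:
u(K) = -2*K*(3 + K)
Q(b) = -7*(6 + b)/(-56 + b) (Q(b) = -7*(b + 6)/(b - 2*4*(3 + 4)) = -7*(6 + b)/(b - 2*4*7) = -7*(6 + b)/(b - 56) = -7*(6 + b)/(-56 + b))
B = 308/51 (B = (7*(-6 - 1*5)/(-56 + 5))*4 = (7*(-6 - 5)/(-51))*4 = (7*(-1/51)*(-11))*4 = (77/51)*4 = 308/51 ≈ 6.0392)
(-11 - 5)² - B = (-11 - 5)² - 1*308/51 = (-16)² - 308/51 = 256 - 308/51 = 12748/51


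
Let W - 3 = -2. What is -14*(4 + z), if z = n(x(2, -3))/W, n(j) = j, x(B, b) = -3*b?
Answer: -182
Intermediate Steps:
W = 1 (W = 3 - 2 = 1)
z = 9 (z = -3*(-3)/1 = 9*1 = 9)
-14*(4 + z) = -14*(4 + 9) = -14*13 = -182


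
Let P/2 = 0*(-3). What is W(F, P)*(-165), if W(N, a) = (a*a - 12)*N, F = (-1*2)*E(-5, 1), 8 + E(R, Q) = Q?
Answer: 27720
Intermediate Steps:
E(R, Q) = -8 + Q
P = 0 (P = 2*(0*(-3)) = 2*0 = 0)
F = 14 (F = (-1*2)*(-8 + 1) = -2*(-7) = 14)
W(N, a) = N*(-12 + a²) (W(N, a) = (a² - 12)*N = (-12 + a²)*N = N*(-12 + a²))
W(F, P)*(-165) = (14*(-12 + 0²))*(-165) = (14*(-12 + 0))*(-165) = (14*(-12))*(-165) = -168*(-165) = 27720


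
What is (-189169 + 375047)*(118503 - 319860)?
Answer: -37427836446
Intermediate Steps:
(-189169 + 375047)*(118503 - 319860) = 185878*(-201357) = -37427836446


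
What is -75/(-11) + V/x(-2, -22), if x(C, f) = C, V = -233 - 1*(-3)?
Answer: 1340/11 ≈ 121.82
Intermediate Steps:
V = -230 (V = -233 + 3 = -230)
-75/(-11) + V/x(-2, -22) = -75/(-11) - 230/(-2) = -75*(-1/11) - 230*(-½) = 75/11 + 115 = 1340/11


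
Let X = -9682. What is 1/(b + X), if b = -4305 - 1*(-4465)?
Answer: -1/9522 ≈ -0.00010502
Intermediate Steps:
b = 160 (b = -4305 + 4465 = 160)
1/(b + X) = 1/(160 - 9682) = 1/(-9522) = -1/9522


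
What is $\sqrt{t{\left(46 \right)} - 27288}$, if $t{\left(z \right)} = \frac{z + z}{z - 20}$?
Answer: $\frac{i \sqrt{4611074}}{13} \approx 165.18 i$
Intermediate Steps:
$t{\left(z \right)} = \frac{2 z}{-20 + z}$
$\sqrt{t{\left(46 \right)} - 27288} = \sqrt{2 \cdot 46 \frac{1}{-20 + 46} - 27288} = \sqrt{2 \cdot 46 \cdot \frac{1}{26} - 27288} = \sqrt{\frac{46}{13} - 27288} = \sqrt{- \frac{354698}{13}} = \frac{i \sqrt{4611074}}{13}$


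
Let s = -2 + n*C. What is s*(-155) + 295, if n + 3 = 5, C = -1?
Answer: 915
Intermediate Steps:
n = 2 (n = -3 + 5 = 2)
s = -4 (s = -2 + 2*(-1) = -2 - 2 = -4)
s*(-155) + 295 = -4*(-155) + 295 = 620 + 295 = 915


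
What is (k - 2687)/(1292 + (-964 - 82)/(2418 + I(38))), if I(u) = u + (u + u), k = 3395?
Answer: 896328/1635149 ≈ 0.54816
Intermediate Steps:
I(u) = 3*u (I(u) = u + 2*u = 3*u)
(k - 2687)/(1292 + (-964 - 82)/(2418 + I(38))) = (3395 - 2687)/(1292 + (-964 - 82)/(2418 + 3*38)) = 708/(1292 - 1046/(2418 + 114)) = 708/(1292 - 1046/2532) = 708/(1292 - 1046*1/2532) = 708/(1292 - 523/1266) = 708/(1635149/1266) = 708*(1266/1635149) = 896328/1635149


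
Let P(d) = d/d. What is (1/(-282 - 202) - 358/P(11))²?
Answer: 30023532529/234256 ≈ 1.2817e+5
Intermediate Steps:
P(d) = 1
(1/(-282 - 202) - 358/P(11))² = (1/(-282 - 202) - 358/1)² = (1/(-484) - 358*1)² = (-1/484 - 358)² = (-173273/484)² = 30023532529/234256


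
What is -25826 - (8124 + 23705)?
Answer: -57655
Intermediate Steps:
-25826 - (8124 + 23705) = -25826 - 1*31829 = -25826 - 31829 = -57655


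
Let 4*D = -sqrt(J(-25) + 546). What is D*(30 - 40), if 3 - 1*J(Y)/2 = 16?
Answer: 5*sqrt(130) ≈ 57.009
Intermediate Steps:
J(Y) = -26 (J(Y) = 6 - 2*16 = 6 - 32 = -26)
D = -sqrt(130)/2 (D = (-sqrt(-26 + 546))/4 = (-sqrt(520))/4 = (-2*sqrt(130))/4 = -sqrt(130)/2 ≈ -5.7009)
D*(30 - 40) = (-sqrt(130)/2)*(30 - 40) = -sqrt(130)/2*(-10) = 5*sqrt(130)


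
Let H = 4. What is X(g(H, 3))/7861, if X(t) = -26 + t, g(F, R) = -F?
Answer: -30/7861 ≈ -0.0038163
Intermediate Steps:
X(g(H, 3))/7861 = (-26 - 1*4)/7861 = (-26 - 4)*(1/7861) = -30*1/7861 = -30/7861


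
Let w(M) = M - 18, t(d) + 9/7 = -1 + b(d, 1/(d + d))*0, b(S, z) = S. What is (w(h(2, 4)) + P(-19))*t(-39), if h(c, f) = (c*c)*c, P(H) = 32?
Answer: -352/7 ≈ -50.286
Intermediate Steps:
h(c, f) = c³ (h(c, f) = c²*c = c³)
t(d) = -16/7 (t(d) = -9/7 + (-1 + d*0) = -9/7 + (-1 + 0) = -9/7 - 1 = -16/7)
w(M) = -18 + M
(w(h(2, 4)) + P(-19))*t(-39) = ((-18 + 2³) + 32)*(-16/7) = ((-18 + 8) + 32)*(-16/7) = (-10 + 32)*(-16/7) = 22*(-16/7) = -352/7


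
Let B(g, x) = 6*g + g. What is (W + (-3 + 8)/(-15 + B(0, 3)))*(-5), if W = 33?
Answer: -490/3 ≈ -163.33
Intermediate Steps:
B(g, x) = 7*g
(W + (-3 + 8)/(-15 + B(0, 3)))*(-5) = (33 + (-3 + 8)/(-15 + 7*0))*(-5) = (33 + 5/(-15 + 0))*(-5) = (33 + 5/(-15))*(-5) = (33 + 5*(-1/15))*(-5) = (33 - ⅓)*(-5) = (98/3)*(-5) = -490/3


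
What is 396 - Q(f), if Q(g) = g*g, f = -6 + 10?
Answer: 380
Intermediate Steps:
f = 4
Q(g) = g**2
396 - Q(f) = 396 - 1*4**2 = 396 - 1*16 = 396 - 16 = 380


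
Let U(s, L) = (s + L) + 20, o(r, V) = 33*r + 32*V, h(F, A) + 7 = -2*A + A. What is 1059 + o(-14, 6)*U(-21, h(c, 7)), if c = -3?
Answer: 5109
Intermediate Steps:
h(F, A) = -7 - A (h(F, A) = -7 + (-2*A + A) = -7 - A)
o(r, V) = 32*V + 33*r
U(s, L) = 20 + L + s (U(s, L) = (L + s) + 20 = 20 + L + s)
1059 + o(-14, 6)*U(-21, h(c, 7)) = 1059 + (32*6 + 33*(-14))*(20 + (-7 - 1*7) - 21) = 1059 + (192 - 462)*(20 + (-7 - 7) - 21) = 1059 - 270*(20 - 14 - 21) = 1059 - 270*(-15) = 1059 + 4050 = 5109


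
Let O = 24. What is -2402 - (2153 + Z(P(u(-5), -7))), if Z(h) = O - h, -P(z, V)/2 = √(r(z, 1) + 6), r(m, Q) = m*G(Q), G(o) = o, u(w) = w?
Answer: -4581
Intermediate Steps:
r(m, Q) = Q*m (r(m, Q) = m*Q = Q*m)
P(z, V) = -2*√(6 + z) (P(z, V) = -2*√(1*z + 6) = -2*√(z + 6) = -2*√(6 + z))
Z(h) = 24 - h
-2402 - (2153 + Z(P(u(-5), -7))) = -2402 - (2153 + (24 - (-2)*√(6 - 5))) = -2402 - (2153 + (24 - (-2)*√1)) = -2402 - (2153 + (24 - (-2))) = -2402 - (2153 + (24 - 1*(-2))) = -2402 - (2153 + (24 + 2)) = -2402 - (2153 + 26) = -2402 - 1*2179 = -2402 - 2179 = -4581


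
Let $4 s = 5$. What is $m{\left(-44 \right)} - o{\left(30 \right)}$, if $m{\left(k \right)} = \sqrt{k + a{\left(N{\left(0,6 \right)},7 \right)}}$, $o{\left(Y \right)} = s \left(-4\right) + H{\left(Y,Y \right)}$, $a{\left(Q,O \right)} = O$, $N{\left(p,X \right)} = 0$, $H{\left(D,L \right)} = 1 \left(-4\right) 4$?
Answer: $21 + i \sqrt{37} \approx 21.0 + 6.0828 i$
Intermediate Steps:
$s = \frac{5}{4}$ ($s = \frac{1}{4} \cdot 5 = \frac{5}{4} \approx 1.25$)
$H{\left(D,L \right)} = -16$ ($H{\left(D,L \right)} = \left(-4\right) 4 = -16$)
$o{\left(Y \right)} = -21$ ($o{\left(Y \right)} = \frac{5}{4} \left(-4\right) - 16 = -5 - 16 = -21$)
$m{\left(k \right)} = \sqrt{7 + k}$ ($m{\left(k \right)} = \sqrt{k + 7} = \sqrt{7 + k}$)
$m{\left(-44 \right)} - o{\left(30 \right)} = \sqrt{7 - 44} - -21 = \sqrt{-37} + 21 = i \sqrt{37} + 21 = 21 + i \sqrt{37}$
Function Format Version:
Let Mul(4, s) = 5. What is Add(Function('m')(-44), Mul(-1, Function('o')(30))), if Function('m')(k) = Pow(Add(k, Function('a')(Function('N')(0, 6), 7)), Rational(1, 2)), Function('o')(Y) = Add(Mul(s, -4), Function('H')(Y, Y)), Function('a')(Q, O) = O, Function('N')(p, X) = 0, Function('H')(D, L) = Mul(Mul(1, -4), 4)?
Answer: Add(21, Mul(I, Pow(37, Rational(1, 2)))) ≈ Add(21.000, Mul(6.0828, I))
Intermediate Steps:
s = Rational(5, 4) (s = Mul(Rational(1, 4), 5) = Rational(5, 4) ≈ 1.2500)
Function('H')(D, L) = -16 (Function('H')(D, L) = Mul(-4, 4) = -16)
Function('o')(Y) = -21 (Function('o')(Y) = Add(Mul(Rational(5, 4), -4), -16) = Add(-5, -16) = -21)
Function('m')(k) = Pow(Add(7, k), Rational(1, 2)) (Function('m')(k) = Pow(Add(k, 7), Rational(1, 2)) = Pow(Add(7, k), Rational(1, 2)))
Add(Function('m')(-44), Mul(-1, Function('o')(30))) = Add(Pow(Add(7, -44), Rational(1, 2)), Mul(-1, -21)) = Add(Pow(-37, Rational(1, 2)), 21) = Add(Mul(I, Pow(37, Rational(1, 2))), 21) = Add(21, Mul(I, Pow(37, Rational(1, 2))))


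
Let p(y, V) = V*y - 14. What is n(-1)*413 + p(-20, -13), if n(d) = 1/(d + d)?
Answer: 79/2 ≈ 39.500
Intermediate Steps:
p(y, V) = -14 + V*y
n(d) = 1/(2*d)
n(-1)*413 + p(-20, -13) = ((1/2)/(-1))*413 + (-14 - 13*(-20)) = ((1/2)*(-1))*413 + (-14 + 260) = -1/2*413 + 246 = -413/2 + 246 = 79/2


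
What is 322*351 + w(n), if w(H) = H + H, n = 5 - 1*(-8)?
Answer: 113048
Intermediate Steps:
n = 13 (n = 5 + 8 = 13)
w(H) = 2*H
322*351 + w(n) = 322*351 + 2*13 = 113022 + 26 = 113048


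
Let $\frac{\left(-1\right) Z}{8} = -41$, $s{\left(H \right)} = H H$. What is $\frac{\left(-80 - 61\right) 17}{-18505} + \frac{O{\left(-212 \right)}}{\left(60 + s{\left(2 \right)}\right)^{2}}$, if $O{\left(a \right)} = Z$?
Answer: $\frac{1985969}{9474560} \approx 0.20961$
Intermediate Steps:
$s{\left(H \right)} = H^{2}$
$Z = 328$ ($Z = \left(-8\right) \left(-41\right) = 328$)
$O{\left(a \right)} = 328$
$\frac{\left(-80 - 61\right) 17}{-18505} + \frac{O{\left(-212 \right)}}{\left(60 + s{\left(2 \right)}\right)^{2}} = \frac{\left(-80 - 61\right) 17}{-18505} + \frac{328}{\left(60 + 2^{2}\right)^{2}} = \left(-141\right) 17 \left(- \frac{1}{18505}\right) + \frac{328}{\left(60 + 4\right)^{2}} = \left(-2397\right) \left(- \frac{1}{18505}\right) + \frac{328}{64^{2}} = \frac{2397}{18505} + \frac{328}{4096} = \frac{2397}{18505} + 328 \cdot \frac{1}{4096} = \frac{2397}{18505} + \frac{41}{512} = \frac{1985969}{9474560}$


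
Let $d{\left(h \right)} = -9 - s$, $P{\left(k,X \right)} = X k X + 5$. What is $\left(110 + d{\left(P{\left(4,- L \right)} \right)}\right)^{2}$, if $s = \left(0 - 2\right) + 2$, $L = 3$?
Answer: $10201$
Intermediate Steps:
$s = 0$ ($s = -2 + 2 = 0$)
$P{\left(k,X \right)} = 5 + k X^{2}$ ($P{\left(k,X \right)} = k X^{2} + 5 = 5 + k X^{2}$)
$d{\left(h \right)} = -9$ ($d{\left(h \right)} = -9 - 0 = -9 + 0 = -9$)
$\left(110 + d{\left(P{\left(4,- L \right)} \right)}\right)^{2} = \left(110 - 9\right)^{2} = 101^{2} = 10201$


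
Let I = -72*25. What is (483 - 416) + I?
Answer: -1733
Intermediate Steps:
I = -1800
(483 - 416) + I = (483 - 416) - 1800 = 67 - 1800 = -1733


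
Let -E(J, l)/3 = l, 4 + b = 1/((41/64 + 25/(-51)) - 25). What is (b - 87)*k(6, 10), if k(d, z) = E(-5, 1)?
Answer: 22152549/81109 ≈ 273.12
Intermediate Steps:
b = -327700/81109 (b = -4 + 1/((41/64 + 25/(-51)) - 25) = -4 + 1/((41*(1/64) + 25*(-1/51)) - 25) = -4 + 1/((41/64 - 25/51) - 25) = -4 + 1/(491/3264 - 25) = -4 + 1/(-81109/3264) = -4 - 3264/81109 = -327700/81109 ≈ -4.0402)
E(J, l) = -3*l
k(d, z) = -3 (k(d, z) = -3*1 = -3)
(b - 87)*k(6, 10) = (-327700/81109 - 87)*(-3) = -7384183/81109*(-3) = 22152549/81109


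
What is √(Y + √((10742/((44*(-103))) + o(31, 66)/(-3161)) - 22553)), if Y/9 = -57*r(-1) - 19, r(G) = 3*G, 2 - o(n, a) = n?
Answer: √(83456257297248 + 246994*I*√1376013170951870)/246994 ≈ 37.042 + 2.0272*I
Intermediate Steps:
o(n, a) = 2 - n
Y = 1368 (Y = 9*(-171*(-1) - 19) = 9*(-57*(-3) - 19) = 9*(171 - 19) = 9*152 = 1368)
√(Y + √((10742/((44*(-103))) + o(31, 66)/(-3161)) - 22553)) = √(1368 + √((10742/((44*(-103))) + (2 - 1*31)/(-3161)) - 22553)) = √(1368 + √((10742/(-4532) + (2 - 31)*(-1/3161)) - 22553)) = √(1368 + √((10742*(-1/4532) - 29*(-1/3161)) - 22553)) = √(1368 + √((-5371/2266 + 1/109) - 22553)) = √(1368 + √(-583173/246994 - 22553)) = √(1368 + √(-5571038855/246994)) = √(1368 + I*√1376013170951870/246994)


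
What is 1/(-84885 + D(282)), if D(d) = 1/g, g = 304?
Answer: -304/25805039 ≈ -1.1781e-5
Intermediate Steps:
D(d) = 1/304
1/(-84885 + D(282)) = 1/(-84885 + 1/304) = 1/(-25805039/304) = -304/25805039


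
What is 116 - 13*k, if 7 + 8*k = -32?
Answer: 1435/8 ≈ 179.38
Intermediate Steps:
k = -39/8 (k = -7/8 + (⅛)*(-32) = -7/8 - 4 = -39/8 ≈ -4.8750)
116 - 13*k = 116 - 13*(-39/8) = 116 + 507/8 = 1435/8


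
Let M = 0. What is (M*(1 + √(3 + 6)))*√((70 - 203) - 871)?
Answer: 0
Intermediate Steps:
(M*(1 + √(3 + 6)))*√((70 - 203) - 871) = (0*(1 + √(3 + 6)))*√((70 - 203) - 871) = (0*(1 + √9))*√(-133 - 871) = (0*(1 + 3))*√(-1004) = (0*4)*(2*I*√251) = 0*(2*I*√251) = 0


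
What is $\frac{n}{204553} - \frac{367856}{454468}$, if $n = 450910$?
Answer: $\frac{32419529378}{23240698201} \approx 1.3949$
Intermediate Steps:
$\frac{n}{204553} - \frac{367856}{454468} = \frac{450910}{204553} - \frac{367856}{454468} = 450910 \cdot \frac{1}{204553} - \frac{91964}{113617} = \frac{450910}{204553} - \frac{91964}{113617} = \frac{32419529378}{23240698201}$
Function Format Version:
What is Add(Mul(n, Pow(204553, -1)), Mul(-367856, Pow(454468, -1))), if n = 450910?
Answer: Rational(32419529378, 23240698201) ≈ 1.3949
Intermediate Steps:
Add(Mul(n, Pow(204553, -1)), Mul(-367856, Pow(454468, -1))) = Add(Mul(450910, Pow(204553, -1)), Mul(-367856, Pow(454468, -1))) = Add(Mul(450910, Rational(1, 204553)), Mul(-367856, Rational(1, 454468))) = Add(Rational(450910, 204553), Rational(-91964, 113617)) = Rational(32419529378, 23240698201)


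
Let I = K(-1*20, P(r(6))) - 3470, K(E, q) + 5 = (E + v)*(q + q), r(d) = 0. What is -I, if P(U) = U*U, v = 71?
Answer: 3475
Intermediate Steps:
P(U) = U**2
K(E, q) = -5 + 2*q*(71 + E) (K(E, q) = -5 + (E + 71)*(q + q) = -5 + (71 + E)*(2*q) = -5 + 2*q*(71 + E))
I = -3475 (I = (-5 + 142*0**2 + 2*(-1*20)*0**2) - 3470 = (-5 + 142*0 + 2*(-20)*0) - 3470 = (-5 + 0 + 0) - 3470 = -5 - 3470 = -3475)
-I = -1*(-3475) = 3475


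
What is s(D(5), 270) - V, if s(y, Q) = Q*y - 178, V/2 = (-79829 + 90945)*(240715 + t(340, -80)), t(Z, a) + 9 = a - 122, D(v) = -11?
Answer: -5346888076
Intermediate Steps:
t(Z, a) = -131 + a (t(Z, a) = -9 + (a - 122) = -9 + (-122 + a) = -131 + a)
V = 5346884928 (V = 2*((-79829 + 90945)*(240715 + (-131 - 80))) = 2*(11116*(240715 - 211)) = 2*(11116*240504) = 2*2673442464 = 5346884928)
s(y, Q) = -178 + Q*y
s(D(5), 270) - V = (-178 + 270*(-11)) - 1*5346884928 = (-178 - 2970) - 5346884928 = -3148 - 5346884928 = -5346888076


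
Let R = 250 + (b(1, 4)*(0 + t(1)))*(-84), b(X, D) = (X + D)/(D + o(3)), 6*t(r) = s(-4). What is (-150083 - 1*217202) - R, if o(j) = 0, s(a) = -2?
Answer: -367570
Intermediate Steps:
t(r) = -⅓ (t(r) = (⅙)*(-2) = -⅓)
b(X, D) = (D + X)/D (b(X, D) = (X + D)/(D + 0) = (D + X)/D)
R = 285 (R = 250 + (((4 + 1)/4)*(0 - ⅓))*(-84) = 250 + (((¼)*5)*(-⅓))*(-84) = 250 + ((5/4)*(-⅓))*(-84) = 250 - 5/12*(-84) = 250 + 35 = 285)
(-150083 - 1*217202) - R = (-150083 - 1*217202) - 1*285 = (-150083 - 217202) - 285 = -367285 - 285 = -367570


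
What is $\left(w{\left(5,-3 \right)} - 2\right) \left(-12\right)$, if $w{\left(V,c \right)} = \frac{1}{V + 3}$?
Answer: $\frac{45}{2} \approx 22.5$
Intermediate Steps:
$w{\left(V,c \right)} = \frac{1}{3 + V}$
$\left(w{\left(5,-3 \right)} - 2\right) \left(-12\right) = \left(\frac{1}{3 + 5} - 2\right) \left(-12\right) = \left(\frac{1}{8} - 2\right) \left(-12\right) = \left(- \frac{15}{8}\right) \left(-12\right) = \frac{45}{2}$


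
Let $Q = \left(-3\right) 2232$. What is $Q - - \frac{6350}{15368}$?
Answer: $- \frac{51448889}{7684} \approx -6695.6$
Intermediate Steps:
$Q = -6696$
$Q - - \frac{6350}{15368} = -6696 - - \frac{6350}{15368} = -6696 - \left(-6350\right) \frac{1}{15368} = -6696 - - \frac{3175}{7684} = -6696 + \frac{3175}{7684} = - \frac{51448889}{7684}$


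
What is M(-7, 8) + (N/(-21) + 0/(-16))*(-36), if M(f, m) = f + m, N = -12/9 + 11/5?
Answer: 87/35 ≈ 2.4857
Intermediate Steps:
N = 13/15 (N = -12*⅑ + 11*(⅕) = -4/3 + 11/5 = 13/15 ≈ 0.86667)
M(-7, 8) + (N/(-21) + 0/(-16))*(-36) = (-7 + 8) + ((13/15)/(-21) + 0/(-16))*(-36) = 1 + ((13/15)*(-1/21) + 0*(-1/16))*(-36) = 1 + (-13/315 + 0)*(-36) = 1 - 13/315*(-36) = 1 + 52/35 = 87/35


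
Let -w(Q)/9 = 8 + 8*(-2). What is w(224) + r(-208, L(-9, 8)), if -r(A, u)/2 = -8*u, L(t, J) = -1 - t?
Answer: 200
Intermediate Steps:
r(A, u) = 16*u (r(A, u) = -(-16)*u = 16*u)
w(Q) = 72 (w(Q) = -9*(8 + 8*(-2)) = -9*(8 - 16) = -9*(-8) = 72)
w(224) + r(-208, L(-9, 8)) = 72 + 16*(-1 - 1*(-9)) = 72 + 16*(-1 + 9) = 72 + 16*8 = 72 + 128 = 200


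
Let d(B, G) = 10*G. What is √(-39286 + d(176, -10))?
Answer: I*√39386 ≈ 198.46*I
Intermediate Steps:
√(-39286 + d(176, -10)) = √(-39286 + 10*(-10)) = √(-39286 - 100) = √(-39386) = I*√39386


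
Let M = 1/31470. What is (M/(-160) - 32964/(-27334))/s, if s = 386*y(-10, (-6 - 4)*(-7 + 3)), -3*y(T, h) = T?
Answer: 82990152733/88543354208000 ≈ 0.00093728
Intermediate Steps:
y(T, h) = -T/3
M = 1/31470 ≈ 3.1776e-5
s = 3860/3 (s = 386*(-1/3*(-10)) = 386*(10/3) = 3860/3 ≈ 1286.7)
(M/(-160) - 32964/(-27334))/s = ((1/31470)/(-160) - 32964/(-27334))/(3860/3) = ((1/31470)*(-1/160) - 32964*(-1/27334))*(3/3860) = (-1/5035200 + 16482/13667)*(3/3860) = (82990152733/68816078400)*(3/3860) = 82990152733/88543354208000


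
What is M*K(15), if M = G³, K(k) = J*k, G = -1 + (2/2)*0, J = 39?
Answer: -585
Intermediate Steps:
G = -1 (G = -1 + (2*(½))*0 = -1 + 1*0 = -1 + 0 = -1)
K(k) = 39*k
M = -1 (M = (-1)³ = -1)
M*K(15) = -39*15 = -1*585 = -585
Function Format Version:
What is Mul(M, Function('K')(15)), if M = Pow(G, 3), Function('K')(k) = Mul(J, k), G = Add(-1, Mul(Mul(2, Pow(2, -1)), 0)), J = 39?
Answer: -585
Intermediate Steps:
G = -1 (G = Add(-1, Mul(Mul(2, Rational(1, 2)), 0)) = Add(-1, Mul(1, 0)) = Add(-1, 0) = -1)
Function('K')(k) = Mul(39, k)
M = -1 (M = Pow(-1, 3) = -1)
Mul(M, Function('K')(15)) = Mul(-1, Mul(39, 15)) = Mul(-1, 585) = -585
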